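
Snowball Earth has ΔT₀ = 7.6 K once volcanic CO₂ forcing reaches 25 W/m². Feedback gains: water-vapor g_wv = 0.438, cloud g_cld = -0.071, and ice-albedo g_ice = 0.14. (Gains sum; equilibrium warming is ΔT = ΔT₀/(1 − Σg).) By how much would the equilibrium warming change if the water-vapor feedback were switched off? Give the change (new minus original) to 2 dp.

-7.25 K

Original: g = 0.507, ΔT = 7.6/(1−0.507) = 15.4158 K.
Without water-vapor: g' = 0.069, ΔT' = 7.6/(1−0.069) = 8.1633 K.
Change = 8.1633 − 15.4158 = -7.25 K.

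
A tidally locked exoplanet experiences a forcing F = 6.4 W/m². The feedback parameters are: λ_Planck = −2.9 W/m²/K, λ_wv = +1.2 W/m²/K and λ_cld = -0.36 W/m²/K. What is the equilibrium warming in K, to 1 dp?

3.1 K

Net feedback parameter λ = (−2.9) + (+1.2) + (-0.36) = -2.06 W/m²/K.
ΔT = −F/λ = −6.4/(-2.06) = 3.1 K.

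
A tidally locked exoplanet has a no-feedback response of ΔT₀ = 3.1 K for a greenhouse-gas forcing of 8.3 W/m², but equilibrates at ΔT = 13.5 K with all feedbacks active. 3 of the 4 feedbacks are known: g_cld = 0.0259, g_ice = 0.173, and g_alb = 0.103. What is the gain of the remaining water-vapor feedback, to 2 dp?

Amplification A = ΔT/ΔT₀ = 13.5/3.1 = 4.355.
Total gain g = 1 − 1/A = 1 − 1/4.355 = 0.7704.
Known gains sum to 0.0259 + 0.173 + 0.103 = 0.3019.
g_wv = 0.7704 − 0.3019 = 0.47.

0.47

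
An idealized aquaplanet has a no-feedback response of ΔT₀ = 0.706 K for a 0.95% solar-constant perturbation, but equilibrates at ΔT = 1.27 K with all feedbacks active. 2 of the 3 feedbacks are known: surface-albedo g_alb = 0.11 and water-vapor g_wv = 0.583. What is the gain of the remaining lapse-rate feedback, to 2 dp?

-0.25

Amplification A = ΔT/ΔT₀ = 1.27/0.706 = 1.799.
Total gain g = 1 − 1/A = 1 − 1/1.799 = 0.4441.
Known gains sum to 0.11 + 0.583 = 0.693.
g_lr = 0.4441 − 0.693 = -0.25.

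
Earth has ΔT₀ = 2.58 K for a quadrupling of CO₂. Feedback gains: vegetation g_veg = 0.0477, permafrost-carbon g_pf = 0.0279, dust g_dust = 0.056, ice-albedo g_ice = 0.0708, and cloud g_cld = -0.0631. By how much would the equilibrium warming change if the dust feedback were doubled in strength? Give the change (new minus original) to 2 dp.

Original: g = 0.1393, ΔT = 2.58/(1−0.1393) = 2.9976 K.
With doubled dust: g' = 0.1953, ΔT' = 2.58/(1−0.1953) = 3.2062 K.
Change = 3.2062 − 2.9976 = 0.21 K.

0.21 K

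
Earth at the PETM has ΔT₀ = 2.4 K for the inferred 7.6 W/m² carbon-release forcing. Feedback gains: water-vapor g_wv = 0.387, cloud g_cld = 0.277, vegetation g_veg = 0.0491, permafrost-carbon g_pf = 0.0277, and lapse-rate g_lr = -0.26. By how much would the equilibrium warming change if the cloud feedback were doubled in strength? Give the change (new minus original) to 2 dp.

5.29 K

Original: g = 0.4808, ΔT = 2.4/(1−0.4808) = 4.6225 K.
With doubled cloud: g' = 0.7578, ΔT' = 2.4/(1−0.7578) = 9.9092 K.
Change = 9.9092 − 4.6225 = 5.29 K.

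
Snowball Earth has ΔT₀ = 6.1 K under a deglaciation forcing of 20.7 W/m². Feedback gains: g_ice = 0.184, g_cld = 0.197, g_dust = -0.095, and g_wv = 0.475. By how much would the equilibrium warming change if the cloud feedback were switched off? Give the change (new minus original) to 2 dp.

Original: g = 0.761, ΔT = 6.1/(1−0.761) = 25.5230 K.
Without cloud: g' = 0.564, ΔT' = 6.1/(1−0.564) = 13.9908 K.
Change = 13.9908 − 25.5230 = -11.53 K.

-11.53 K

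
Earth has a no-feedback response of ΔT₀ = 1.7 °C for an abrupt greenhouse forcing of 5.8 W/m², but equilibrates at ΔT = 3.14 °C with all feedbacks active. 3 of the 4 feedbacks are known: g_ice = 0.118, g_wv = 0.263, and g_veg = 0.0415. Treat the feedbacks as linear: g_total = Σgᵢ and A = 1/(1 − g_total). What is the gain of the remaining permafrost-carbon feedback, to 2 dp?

0.04

Amplification A = ΔT/ΔT₀ = 3.14/1.7 = 1.847.
Total gain g = 1 − 1/A = 1 − 1/1.847 = 0.4586.
Known gains sum to 0.118 + 0.263 + 0.0415 = 0.4225.
g_pf = 0.4586 − 0.4225 = 0.04.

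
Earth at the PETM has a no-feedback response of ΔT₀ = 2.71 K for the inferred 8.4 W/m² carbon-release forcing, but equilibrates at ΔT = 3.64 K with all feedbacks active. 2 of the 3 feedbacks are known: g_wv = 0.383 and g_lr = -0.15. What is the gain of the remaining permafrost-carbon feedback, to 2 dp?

Amplification A = ΔT/ΔT₀ = 3.64/2.71 = 1.343.
Total gain g = 1 − 1/A = 1 − 1/1.343 = 0.2554.
Known gains sum to 0.383 − 0.15 = 0.233.
g_pf = 0.2554 − 0.233 = 0.02.

0.02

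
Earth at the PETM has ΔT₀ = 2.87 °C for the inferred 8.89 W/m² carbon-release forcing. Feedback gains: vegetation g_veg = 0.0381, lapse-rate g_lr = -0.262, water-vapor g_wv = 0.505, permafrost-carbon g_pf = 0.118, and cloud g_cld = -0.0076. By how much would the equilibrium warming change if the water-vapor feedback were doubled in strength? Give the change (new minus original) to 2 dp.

Original: g = 0.3915, ΔT = 2.87/(1−0.3915) = 4.7165 °C.
With doubled water-vapor: g' = 0.8965, ΔT' = 2.87/(1−0.8965) = 27.7295 °C.
Change = 27.7295 − 4.7165 = 23.01 °C.

23.01 °C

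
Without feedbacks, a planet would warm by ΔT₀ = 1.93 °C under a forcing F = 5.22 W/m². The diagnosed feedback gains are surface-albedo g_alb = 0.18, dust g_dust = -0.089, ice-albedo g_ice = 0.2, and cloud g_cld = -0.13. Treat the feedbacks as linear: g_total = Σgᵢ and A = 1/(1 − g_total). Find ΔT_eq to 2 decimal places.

2.30 °C

Total gain g = 0.18 − 0.089 + 0.2 − 0.13 = 0.161.
Amplification A = 1/(1 − 0.161) = 1.192.
ΔT = 1.93 × 1.192 = 2.30 °C.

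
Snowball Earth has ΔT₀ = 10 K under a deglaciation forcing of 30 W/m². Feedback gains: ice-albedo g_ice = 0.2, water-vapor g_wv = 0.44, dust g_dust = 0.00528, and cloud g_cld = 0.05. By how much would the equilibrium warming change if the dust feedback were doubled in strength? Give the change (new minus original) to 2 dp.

0.58 K

Original: g = 0.69528, ΔT = 10/(1−0.69528) = 32.8170 K.
With doubled dust: g' = 0.70056, ΔT' = 10/(1−0.70056) = 33.3957 K.
Change = 33.3957 − 32.8170 = 0.58 K.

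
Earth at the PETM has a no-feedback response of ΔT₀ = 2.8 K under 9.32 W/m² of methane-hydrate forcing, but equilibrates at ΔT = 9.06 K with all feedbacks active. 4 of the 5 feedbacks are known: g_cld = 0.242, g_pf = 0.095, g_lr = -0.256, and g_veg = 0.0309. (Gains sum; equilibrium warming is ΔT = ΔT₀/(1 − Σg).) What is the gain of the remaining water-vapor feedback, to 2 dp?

0.58

Amplification A = ΔT/ΔT₀ = 9.06/2.8 = 3.236.
Total gain g = 1 − 1/A = 1 − 1/3.236 = 0.691.
Known gains sum to 0.242 + 0.095 − 0.256 + 0.0309 = 0.1119.
g_wv = 0.691 − 0.1119 = 0.58.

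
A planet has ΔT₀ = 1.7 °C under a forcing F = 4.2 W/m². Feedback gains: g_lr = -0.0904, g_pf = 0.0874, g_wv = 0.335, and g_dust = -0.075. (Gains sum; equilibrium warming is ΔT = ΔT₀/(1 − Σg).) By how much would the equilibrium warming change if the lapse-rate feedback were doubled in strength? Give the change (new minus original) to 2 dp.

-0.25 °C

Original: g = 0.257, ΔT = 1.7/(1−0.257) = 2.2880 °C.
With doubled lapse-rate: g' = 0.1666, ΔT' = 1.7/(1−0.1666) = 2.0398 °C.
Change = 2.0398 − 2.2880 = -0.25 °C.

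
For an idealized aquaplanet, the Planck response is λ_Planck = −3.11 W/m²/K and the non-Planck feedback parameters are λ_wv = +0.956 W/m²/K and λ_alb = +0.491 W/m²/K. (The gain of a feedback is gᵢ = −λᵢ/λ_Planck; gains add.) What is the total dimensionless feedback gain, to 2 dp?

Convert to gains: g_wv = 0.956/3.11 = 0.3074; g_alb = 0.491/3.11 = 0.1579.
Total gain g = 0.4653.

0.47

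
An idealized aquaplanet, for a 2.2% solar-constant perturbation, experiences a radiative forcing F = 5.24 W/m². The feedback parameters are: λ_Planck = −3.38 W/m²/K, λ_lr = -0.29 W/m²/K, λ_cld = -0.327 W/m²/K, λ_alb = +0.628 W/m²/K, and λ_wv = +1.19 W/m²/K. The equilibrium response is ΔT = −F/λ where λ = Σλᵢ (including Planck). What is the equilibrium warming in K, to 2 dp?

2.40 K

Net feedback parameter λ = (−3.38) + (-0.29) + (-0.327) + (+0.628) + (+1.19) = -2.179 W/m²/K.
ΔT = −F/λ = −5.24/(-2.179) = 2.40 K.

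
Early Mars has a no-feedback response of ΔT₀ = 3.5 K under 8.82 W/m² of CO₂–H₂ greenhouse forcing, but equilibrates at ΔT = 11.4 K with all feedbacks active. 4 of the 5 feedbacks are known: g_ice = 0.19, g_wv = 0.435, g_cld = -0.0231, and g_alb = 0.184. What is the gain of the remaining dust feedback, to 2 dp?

-0.09

Amplification A = ΔT/ΔT₀ = 11.4/3.5 = 3.257.
Total gain g = 1 − 1/A = 1 − 1/3.257 = 0.693.
Known gains sum to 0.19 + 0.435 − 0.0231 + 0.184 = 0.7859.
g_dust = 0.693 − 0.7859 = -0.09.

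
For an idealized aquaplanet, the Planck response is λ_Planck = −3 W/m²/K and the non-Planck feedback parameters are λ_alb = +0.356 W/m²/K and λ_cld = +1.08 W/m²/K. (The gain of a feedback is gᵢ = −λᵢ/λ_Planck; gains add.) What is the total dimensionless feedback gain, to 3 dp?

0.479

Convert to gains: g_alb = 0.356/3 = 0.1187; g_cld = 1.08/3 = 0.36.
Total gain g = 0.4787.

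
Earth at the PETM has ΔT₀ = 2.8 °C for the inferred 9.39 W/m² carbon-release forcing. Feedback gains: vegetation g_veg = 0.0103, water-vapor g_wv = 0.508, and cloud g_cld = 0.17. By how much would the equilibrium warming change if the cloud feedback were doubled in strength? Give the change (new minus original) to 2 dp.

10.78 °C

Original: g = 0.6883, ΔT = 2.8/(1−0.6883) = 8.9830 °C.
With doubled cloud: g' = 0.8583, ΔT' = 2.8/(1−0.8583) = 19.7601 °C.
Change = 19.7601 − 8.9830 = 10.78 °C.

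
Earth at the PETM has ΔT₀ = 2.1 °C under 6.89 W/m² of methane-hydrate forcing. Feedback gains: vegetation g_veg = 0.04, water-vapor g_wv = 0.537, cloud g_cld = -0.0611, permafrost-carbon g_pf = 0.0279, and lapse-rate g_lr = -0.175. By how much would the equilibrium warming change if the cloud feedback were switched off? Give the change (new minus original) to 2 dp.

Original: g = 0.3688, ΔT = 2.1/(1−0.3688) = 3.3270 °C.
Without cloud: g' = 0.4299, ΔT' = 2.1/(1−0.4299) = 3.6836 °C.
Change = 3.6836 − 3.3270 = 0.36 °C.

0.36 °C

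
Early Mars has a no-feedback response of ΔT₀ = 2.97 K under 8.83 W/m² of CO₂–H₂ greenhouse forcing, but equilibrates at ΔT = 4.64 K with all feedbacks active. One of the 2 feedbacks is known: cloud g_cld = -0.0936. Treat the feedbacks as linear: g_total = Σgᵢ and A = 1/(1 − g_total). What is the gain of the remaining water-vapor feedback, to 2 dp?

0.45

Amplification A = ΔT/ΔT₀ = 4.64/2.97 = 1.562.
Total gain g = 1 − 1/A = 1 − 1/1.562 = 0.3598.
The known gain is -0.0936.
g_wv = 0.3598 + 0.0936 = 0.45.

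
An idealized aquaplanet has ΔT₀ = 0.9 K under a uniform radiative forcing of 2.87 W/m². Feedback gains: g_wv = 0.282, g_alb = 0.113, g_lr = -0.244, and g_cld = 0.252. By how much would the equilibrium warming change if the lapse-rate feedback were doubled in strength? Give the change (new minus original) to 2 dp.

Original: g = 0.403, ΔT = 0.9/(1−0.403) = 1.5075 K.
With doubled lapse-rate: g' = 0.159, ΔT' = 0.9/(1−0.159) = 1.0702 K.
Change = 1.0702 − 1.5075 = -0.44 K.

-0.44 K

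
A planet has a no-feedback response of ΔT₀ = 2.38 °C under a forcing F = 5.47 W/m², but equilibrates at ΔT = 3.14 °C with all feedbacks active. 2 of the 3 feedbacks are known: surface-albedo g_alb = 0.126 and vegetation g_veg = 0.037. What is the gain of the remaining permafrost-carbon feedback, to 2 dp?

0.08

Amplification A = ΔT/ΔT₀ = 3.14/2.38 = 1.319.
Total gain g = 1 − 1/A = 1 − 1/1.319 = 0.2418.
Known gains sum to 0.126 + 0.037 = 0.163.
g_pf = 0.2418 − 0.163 = 0.08.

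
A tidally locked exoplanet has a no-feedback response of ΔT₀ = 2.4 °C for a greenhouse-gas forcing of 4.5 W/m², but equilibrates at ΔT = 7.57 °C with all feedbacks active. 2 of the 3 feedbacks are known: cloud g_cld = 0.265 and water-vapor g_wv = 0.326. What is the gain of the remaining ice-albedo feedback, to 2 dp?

0.09

Amplification A = ΔT/ΔT₀ = 7.57/2.4 = 3.154.
Total gain g = 1 − 1/A = 1 − 1/3.154 = 0.6829.
Known gains sum to 0.265 + 0.326 = 0.591.
g_ice = 0.6829 − 0.591 = 0.09.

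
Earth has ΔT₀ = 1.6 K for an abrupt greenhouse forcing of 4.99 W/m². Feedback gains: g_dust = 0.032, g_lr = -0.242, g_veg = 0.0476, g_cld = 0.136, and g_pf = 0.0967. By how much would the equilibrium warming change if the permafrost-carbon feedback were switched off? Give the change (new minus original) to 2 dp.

-0.16 K

Original: g = 0.0703, ΔT = 1.6/(1−0.0703) = 1.7210 K.
Without permafrost-carbon: g' = -0.0264, ΔT' = 1.6/(1+0.0264) = 1.5588 K.
Change = 1.5588 − 1.7210 = -0.16 K.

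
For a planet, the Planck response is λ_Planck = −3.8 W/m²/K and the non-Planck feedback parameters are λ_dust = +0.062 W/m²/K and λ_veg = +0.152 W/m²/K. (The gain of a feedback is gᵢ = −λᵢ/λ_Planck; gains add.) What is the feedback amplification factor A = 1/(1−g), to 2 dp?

1.06

Convert to gains: g_dust = 0.062/3.8 = 0.01632; g_veg = 0.152/3.8 = 0.04.
Total gain g = 0.05632.
A = 1/(1 − 0.05632) = 1.06.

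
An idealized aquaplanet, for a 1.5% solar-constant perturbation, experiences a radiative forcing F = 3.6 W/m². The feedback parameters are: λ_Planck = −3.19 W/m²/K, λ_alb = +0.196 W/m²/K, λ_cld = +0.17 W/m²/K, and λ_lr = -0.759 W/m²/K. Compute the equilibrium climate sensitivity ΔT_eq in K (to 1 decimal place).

Net feedback parameter λ = (−3.19) + (+0.196) + (+0.17) + (-0.759) = -3.583 W/m²/K.
ΔT = −F/λ = −3.6/(-3.583) = 1.0 K.

1.0 K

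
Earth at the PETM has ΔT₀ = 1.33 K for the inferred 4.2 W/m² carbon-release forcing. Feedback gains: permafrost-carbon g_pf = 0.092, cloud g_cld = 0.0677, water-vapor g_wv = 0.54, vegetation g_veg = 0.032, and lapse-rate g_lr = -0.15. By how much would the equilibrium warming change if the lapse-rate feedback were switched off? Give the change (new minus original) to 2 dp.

Original: g = 0.5817, ΔT = 1.33/(1−0.5817) = 3.1795 K.
Without lapse-rate: g' = 0.7317, ΔT' = 1.33/(1−0.7317) = 4.9571 K.
Change = 4.9571 − 3.1795 = 1.78 K.

1.78 K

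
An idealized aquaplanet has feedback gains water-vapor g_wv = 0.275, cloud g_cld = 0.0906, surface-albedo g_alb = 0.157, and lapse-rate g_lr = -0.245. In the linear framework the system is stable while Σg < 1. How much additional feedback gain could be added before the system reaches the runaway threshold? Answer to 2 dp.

Current total gain = 0.275 + 0.0906 + 0.157 − 0.245 = 0.2776.
Margin to runaway = 1 − 0.2776 = 0.72.

0.72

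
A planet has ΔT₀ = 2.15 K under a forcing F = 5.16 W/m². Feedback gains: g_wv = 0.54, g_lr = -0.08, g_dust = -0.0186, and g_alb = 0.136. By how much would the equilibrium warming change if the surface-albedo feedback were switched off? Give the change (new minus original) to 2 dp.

-1.24 K

Original: g = 0.5774, ΔT = 2.15/(1−0.5774) = 5.0876 K.
Without surface-albedo: g' = 0.4414, ΔT' = 2.15/(1−0.4414) = 3.8489 K.
Change = 3.8489 − 5.0876 = -1.24 K.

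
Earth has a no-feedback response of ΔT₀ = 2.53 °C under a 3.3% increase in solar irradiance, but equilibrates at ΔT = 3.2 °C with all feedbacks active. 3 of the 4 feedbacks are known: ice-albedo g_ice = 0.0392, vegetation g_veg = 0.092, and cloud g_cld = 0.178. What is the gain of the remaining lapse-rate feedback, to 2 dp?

-0.10

Amplification A = ΔT/ΔT₀ = 3.2/2.53 = 1.265.
Total gain g = 1 − 1/A = 1 − 1/1.265 = 0.2095.
Known gains sum to 0.0392 + 0.092 + 0.178 = 0.3092.
g_lr = 0.2095 − 0.3092 = -0.10.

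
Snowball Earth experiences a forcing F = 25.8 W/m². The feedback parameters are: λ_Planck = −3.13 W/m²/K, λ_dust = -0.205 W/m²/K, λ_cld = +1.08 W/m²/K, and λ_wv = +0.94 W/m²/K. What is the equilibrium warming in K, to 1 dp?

19.6 K

Net feedback parameter λ = (−3.13) + (-0.205) + (+1.08) + (+0.94) = -1.315 W/m²/K.
ΔT = −F/λ = −25.8/(-1.315) = 19.6 K.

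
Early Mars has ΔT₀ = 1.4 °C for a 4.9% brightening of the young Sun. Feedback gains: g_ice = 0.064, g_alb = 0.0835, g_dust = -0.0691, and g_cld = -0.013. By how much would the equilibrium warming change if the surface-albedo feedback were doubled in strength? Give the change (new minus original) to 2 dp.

Original: g = 0.0654, ΔT = 1.4/(1−0.0654) = 1.4980 °C.
With doubled surface-albedo: g' = 0.1489, ΔT' = 1.4/(1−0.1489) = 1.6449 °C.
Change = 1.6449 − 1.4980 = 0.15 °C.

0.15 °C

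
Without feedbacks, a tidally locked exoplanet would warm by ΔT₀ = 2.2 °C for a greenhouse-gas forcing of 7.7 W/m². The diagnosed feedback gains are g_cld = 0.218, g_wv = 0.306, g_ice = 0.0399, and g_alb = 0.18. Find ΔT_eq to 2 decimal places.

Total gain g = 0.218 + 0.306 + 0.0399 + 0.18 = 0.7439.
Amplification A = 1/(1 − 0.7439) = 3.905.
ΔT = 2.2 × 3.905 = 8.59 °C.

8.59 °C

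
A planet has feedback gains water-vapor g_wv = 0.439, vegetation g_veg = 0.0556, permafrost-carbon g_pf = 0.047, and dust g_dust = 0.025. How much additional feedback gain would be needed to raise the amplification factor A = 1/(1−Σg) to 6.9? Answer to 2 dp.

Current total gain = 0.5666.
Target gain for A = 6.9: g* = 1 − 1/6.9 = 0.8551.
Additional gain needed = 0.8551 − 0.5666 = 0.29.

0.29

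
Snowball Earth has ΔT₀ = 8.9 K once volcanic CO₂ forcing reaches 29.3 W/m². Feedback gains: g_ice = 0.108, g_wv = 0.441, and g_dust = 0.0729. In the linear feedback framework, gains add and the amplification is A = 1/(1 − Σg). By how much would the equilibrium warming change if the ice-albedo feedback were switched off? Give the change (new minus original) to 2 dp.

-5.23 K

Original: g = 0.6219, ΔT = 8.9/(1−0.6219) = 23.5387 K.
Without ice-albedo: g' = 0.5139, ΔT' = 8.9/(1−0.5139) = 18.3090 K.
Change = 18.3090 − 23.5387 = -5.23 K.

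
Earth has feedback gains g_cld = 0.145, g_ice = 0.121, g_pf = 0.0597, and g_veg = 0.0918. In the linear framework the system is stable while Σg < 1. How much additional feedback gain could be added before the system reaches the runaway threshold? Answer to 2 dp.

0.58

Current total gain = 0.145 + 0.121 + 0.0597 + 0.0918 = 0.4175.
Margin to runaway = 1 − 0.4175 = 0.58.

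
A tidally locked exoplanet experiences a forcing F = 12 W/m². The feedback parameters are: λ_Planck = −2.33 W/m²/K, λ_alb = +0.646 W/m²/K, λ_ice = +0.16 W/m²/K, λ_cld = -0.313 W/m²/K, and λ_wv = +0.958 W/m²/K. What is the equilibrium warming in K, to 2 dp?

13.65 K

Net feedback parameter λ = (−2.33) + (+0.646) + (+0.16) + (-0.313) + (+0.958) = -0.879 W/m²/K.
ΔT = −F/λ = −12/(-0.879) = 13.65 K.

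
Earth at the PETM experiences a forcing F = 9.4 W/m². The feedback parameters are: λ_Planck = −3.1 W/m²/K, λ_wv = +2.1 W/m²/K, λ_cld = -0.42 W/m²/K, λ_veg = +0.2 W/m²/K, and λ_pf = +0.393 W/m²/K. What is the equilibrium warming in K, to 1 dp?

Net feedback parameter λ = (−3.1) + (+2.1) + (-0.42) + (+0.2) + (+0.393) = -0.827 W/m²/K.
ΔT = −F/λ = −9.4/(-0.827) = 11.4 K.

11.4 K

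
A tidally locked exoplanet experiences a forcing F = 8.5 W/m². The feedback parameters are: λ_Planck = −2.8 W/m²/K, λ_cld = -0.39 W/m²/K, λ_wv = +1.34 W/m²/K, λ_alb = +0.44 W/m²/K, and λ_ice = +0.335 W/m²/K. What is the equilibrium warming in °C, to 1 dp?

7.9 °C

Net feedback parameter λ = (−2.8) + (-0.39) + (+1.34) + (+0.44) + (+0.335) = -1.075 W/m²/K.
ΔT = −F/λ = −8.5/(-1.075) = 7.9 °C.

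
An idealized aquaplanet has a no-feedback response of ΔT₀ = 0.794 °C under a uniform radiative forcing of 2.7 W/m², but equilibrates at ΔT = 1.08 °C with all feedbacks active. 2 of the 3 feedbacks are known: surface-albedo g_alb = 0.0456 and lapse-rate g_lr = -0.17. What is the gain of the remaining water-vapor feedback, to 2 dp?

Amplification A = ΔT/ΔT₀ = 1.08/0.794 = 1.36.
Total gain g = 1 − 1/A = 1 − 1/1.36 = 0.2647.
Known gains sum to 0.0456 − 0.17 = -0.1244.
g_wv = 0.2647 + 0.1244 = 0.39.

0.39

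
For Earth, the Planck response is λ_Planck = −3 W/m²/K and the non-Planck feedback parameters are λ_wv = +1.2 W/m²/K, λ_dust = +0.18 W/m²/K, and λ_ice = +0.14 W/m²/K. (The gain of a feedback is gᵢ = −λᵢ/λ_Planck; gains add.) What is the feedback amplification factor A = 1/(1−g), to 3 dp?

Convert to gains: g_wv = 1.2/3 = 0.4; g_dust = 0.18/3 = 0.06; g_ice = 0.14/3 = 0.04667.
Total gain g = 0.50667.
A = 1/(1 − 0.50667) = 2.027.

2.027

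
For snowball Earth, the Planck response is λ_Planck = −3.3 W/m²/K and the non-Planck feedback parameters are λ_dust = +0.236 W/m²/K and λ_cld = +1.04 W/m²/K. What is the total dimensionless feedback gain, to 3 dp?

0.387

Convert to gains: g_dust = 0.236/3.3 = 0.07152; g_cld = 1.04/3.3 = 0.3152.
Total gain g = 0.38672.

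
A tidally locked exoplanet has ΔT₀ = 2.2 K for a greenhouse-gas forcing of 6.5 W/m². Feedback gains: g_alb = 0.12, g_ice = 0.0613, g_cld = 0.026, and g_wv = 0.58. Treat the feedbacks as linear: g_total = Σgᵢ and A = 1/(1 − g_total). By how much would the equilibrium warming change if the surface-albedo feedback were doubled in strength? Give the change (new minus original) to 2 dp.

Original: g = 0.7873, ΔT = 2.2/(1−0.7873) = 10.3432 K.
With doubled surface-albedo: g' = 0.9073, ΔT' = 2.2/(1−0.9073) = 23.7325 K.
Change = 23.7325 − 10.3432 = 13.39 K.

13.39 K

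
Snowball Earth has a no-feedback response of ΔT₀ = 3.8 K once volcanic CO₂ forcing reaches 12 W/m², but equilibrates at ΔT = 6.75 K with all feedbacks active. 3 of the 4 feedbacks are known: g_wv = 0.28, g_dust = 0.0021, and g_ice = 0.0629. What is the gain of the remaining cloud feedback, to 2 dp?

Amplification A = ΔT/ΔT₀ = 6.75/3.8 = 1.776.
Total gain g = 1 − 1/A = 1 − 1/1.776 = 0.4369.
Known gains sum to 0.28 + 0.0021 + 0.0629 = 0.345.
g_cld = 0.4369 − 0.345 = 0.09.

0.09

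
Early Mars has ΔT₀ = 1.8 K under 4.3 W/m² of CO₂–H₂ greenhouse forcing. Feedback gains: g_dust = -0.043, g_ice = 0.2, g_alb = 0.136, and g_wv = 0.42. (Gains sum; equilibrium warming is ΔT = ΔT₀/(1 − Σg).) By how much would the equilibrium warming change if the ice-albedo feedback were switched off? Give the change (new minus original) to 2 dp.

-2.58 K

Original: g = 0.713, ΔT = 1.8/(1−0.713) = 6.2718 K.
Without ice-albedo: g' = 0.513, ΔT' = 1.8/(1−0.513) = 3.6961 K.
Change = 3.6961 − 6.2718 = -2.58 K.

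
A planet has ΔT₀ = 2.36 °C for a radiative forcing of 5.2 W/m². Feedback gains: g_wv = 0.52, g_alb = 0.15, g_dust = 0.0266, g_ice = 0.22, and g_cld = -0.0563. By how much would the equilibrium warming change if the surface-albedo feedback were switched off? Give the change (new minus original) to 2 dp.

Original: g = 0.8603, ΔT = 2.36/(1−0.8603) = 16.8933 °C.
Without surface-albedo: g' = 0.7103, ΔT' = 2.36/(1−0.7103) = 8.1464 °C.
Change = 8.1464 − 16.8933 = -8.75 °C.

-8.75 °C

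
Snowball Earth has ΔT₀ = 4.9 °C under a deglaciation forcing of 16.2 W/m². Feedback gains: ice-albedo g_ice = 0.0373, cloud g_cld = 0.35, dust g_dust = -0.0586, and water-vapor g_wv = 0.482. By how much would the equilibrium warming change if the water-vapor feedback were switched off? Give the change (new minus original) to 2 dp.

Original: g = 0.8107, ΔT = 4.9/(1−0.8107) = 25.8848 °C.
Without water-vapor: g' = 0.3287, ΔT' = 4.9/(1−0.3287) = 7.2993 °C.
Change = 7.2993 − 25.8848 = -18.59 °C.

-18.59 °C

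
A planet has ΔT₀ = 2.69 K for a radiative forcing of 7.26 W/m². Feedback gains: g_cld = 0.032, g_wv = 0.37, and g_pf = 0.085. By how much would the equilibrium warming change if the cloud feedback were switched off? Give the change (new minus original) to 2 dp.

Original: g = 0.487, ΔT = 2.69/(1−0.487) = 5.2437 K.
Without cloud: g' = 0.455, ΔT' = 2.69/(1−0.455) = 4.9358 K.
Change = 4.9358 − 5.2437 = -0.31 K.

-0.31 K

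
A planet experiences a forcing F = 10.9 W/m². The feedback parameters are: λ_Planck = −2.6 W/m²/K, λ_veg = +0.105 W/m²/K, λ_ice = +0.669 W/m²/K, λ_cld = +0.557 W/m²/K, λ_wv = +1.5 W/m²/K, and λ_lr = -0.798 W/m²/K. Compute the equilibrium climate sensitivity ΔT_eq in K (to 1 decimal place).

Net feedback parameter λ = (−2.6) + (+0.105) + (+0.669) + (+0.557) + (+1.5) + (-0.798) = -0.567 W/m²/K.
ΔT = −F/λ = −10.9/(-0.567) = 19.2 K.

19.2 K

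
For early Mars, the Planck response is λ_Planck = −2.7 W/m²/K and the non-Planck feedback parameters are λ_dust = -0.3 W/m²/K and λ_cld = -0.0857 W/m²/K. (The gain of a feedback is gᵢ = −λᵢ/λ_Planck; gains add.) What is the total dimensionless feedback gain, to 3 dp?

-0.143

Convert to gains: g_dust = -0.3/2.7 = -0.1111; g_cld = -0.0857/2.7 = -0.03174.
Total gain g = -0.14284.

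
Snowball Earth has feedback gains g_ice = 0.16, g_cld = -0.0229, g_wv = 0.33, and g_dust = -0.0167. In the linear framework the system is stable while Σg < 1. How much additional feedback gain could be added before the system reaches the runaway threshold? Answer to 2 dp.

0.55

Current total gain = 0.16 − 0.0229 + 0.33 − 0.0167 = 0.4504.
Margin to runaway = 1 − 0.4504 = 0.55.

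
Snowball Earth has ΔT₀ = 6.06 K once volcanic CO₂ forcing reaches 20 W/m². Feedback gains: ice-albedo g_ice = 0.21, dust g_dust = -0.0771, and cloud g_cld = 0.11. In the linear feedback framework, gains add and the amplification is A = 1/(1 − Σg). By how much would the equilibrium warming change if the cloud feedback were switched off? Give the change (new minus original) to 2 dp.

Original: g = 0.2429, ΔT = 6.06/(1−0.2429) = 8.0042 K.
Without cloud: g' = 0.1329, ΔT' = 6.06/(1−0.1329) = 6.9888 K.
Change = 6.9888 − 8.0042 = -1.02 K.

-1.02 K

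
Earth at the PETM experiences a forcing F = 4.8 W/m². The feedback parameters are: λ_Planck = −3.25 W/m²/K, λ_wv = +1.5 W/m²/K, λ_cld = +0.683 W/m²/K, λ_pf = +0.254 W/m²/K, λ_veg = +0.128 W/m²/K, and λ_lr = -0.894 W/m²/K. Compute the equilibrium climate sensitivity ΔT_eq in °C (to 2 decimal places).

Net feedback parameter λ = (−3.25) + (+1.5) + (+0.683) + (+0.254) + (+0.128) + (-0.894) = -1.579 W/m²/K.
ΔT = −F/λ = −4.8/(-1.579) = 3.04 °C.

3.04 °C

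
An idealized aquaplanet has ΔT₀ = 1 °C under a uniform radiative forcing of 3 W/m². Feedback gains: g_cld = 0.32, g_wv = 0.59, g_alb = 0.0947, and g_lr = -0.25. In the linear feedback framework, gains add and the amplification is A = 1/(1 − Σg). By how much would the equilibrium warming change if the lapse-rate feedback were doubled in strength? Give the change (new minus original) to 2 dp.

-2.06 °C

Original: g = 0.7547, ΔT = 1/(1−0.7547) = 4.0766 °C.
With doubled lapse-rate: g' = 0.5047, ΔT' = 1/(1−0.5047) = 2.0190 °C.
Change = 2.0190 − 4.0766 = -2.06 °C.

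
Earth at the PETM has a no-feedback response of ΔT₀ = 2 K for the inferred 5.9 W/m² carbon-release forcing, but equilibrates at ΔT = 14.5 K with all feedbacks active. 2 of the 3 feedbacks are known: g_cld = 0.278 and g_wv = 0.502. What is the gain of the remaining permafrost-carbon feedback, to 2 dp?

0.08

Amplification A = ΔT/ΔT₀ = 14.5/2 = 7.25.
Total gain g = 1 − 1/A = 1 − 1/7.25 = 0.8621.
Known gains sum to 0.278 + 0.502 = 0.78.
g_pf = 0.8621 − 0.78 = 0.08.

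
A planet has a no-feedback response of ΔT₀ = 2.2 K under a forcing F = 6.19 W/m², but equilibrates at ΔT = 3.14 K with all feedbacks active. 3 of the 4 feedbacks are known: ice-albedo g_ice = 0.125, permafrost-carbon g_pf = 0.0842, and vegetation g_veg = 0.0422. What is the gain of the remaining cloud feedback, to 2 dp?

0.05

Amplification A = ΔT/ΔT₀ = 3.14/2.2 = 1.427.
Total gain g = 1 − 1/A = 1 − 1/1.427 = 0.2992.
Known gains sum to 0.125 + 0.0842 + 0.0422 = 0.2514.
g_cld = 0.2992 − 0.2514 = 0.05.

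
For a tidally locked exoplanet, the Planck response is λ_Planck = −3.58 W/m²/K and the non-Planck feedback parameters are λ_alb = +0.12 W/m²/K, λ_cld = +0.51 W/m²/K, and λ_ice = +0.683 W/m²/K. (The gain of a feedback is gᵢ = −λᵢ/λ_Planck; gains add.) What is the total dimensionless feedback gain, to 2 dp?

Convert to gains: g_alb = 0.12/3.58 = 0.03352; g_cld = 0.51/3.58 = 0.1425; g_ice = 0.683/3.58 = 0.1908.
Total gain g = 0.36682.

0.37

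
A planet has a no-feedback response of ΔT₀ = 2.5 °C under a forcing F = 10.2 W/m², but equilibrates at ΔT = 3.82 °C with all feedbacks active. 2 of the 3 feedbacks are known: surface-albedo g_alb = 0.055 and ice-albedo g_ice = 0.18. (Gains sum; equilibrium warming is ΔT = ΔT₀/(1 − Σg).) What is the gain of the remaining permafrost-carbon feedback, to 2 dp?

0.11

Amplification A = ΔT/ΔT₀ = 3.82/2.5 = 1.528.
Total gain g = 1 − 1/A = 1 − 1/1.528 = 0.3455.
Known gains sum to 0.055 + 0.18 = 0.235.
g_pf = 0.3455 − 0.235 = 0.11.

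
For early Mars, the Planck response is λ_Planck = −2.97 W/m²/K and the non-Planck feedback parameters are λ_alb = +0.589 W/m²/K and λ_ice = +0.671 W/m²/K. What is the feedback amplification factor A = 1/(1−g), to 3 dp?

Convert to gains: g_alb = 0.589/2.97 = 0.1983; g_ice = 0.671/2.97 = 0.2259.
Total gain g = 0.4242.
A = 1/(1 − 0.4242) = 1.737.

1.737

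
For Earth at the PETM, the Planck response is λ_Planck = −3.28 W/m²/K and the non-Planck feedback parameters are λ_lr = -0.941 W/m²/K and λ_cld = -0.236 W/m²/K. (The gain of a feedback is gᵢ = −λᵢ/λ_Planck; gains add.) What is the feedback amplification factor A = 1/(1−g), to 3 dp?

0.736

Convert to gains: g_lr = -0.941/3.28 = -0.2869; g_cld = -0.236/3.28 = -0.07195.
Total gain g = -0.35885.
A = 1/(1 + 0.35885) = 0.736.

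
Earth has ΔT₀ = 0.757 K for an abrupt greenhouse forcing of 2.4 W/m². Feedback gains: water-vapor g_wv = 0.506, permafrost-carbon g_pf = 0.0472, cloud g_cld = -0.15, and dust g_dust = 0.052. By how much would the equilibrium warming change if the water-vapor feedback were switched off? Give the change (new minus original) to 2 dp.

-0.67 K

Original: g = 0.4552, ΔT = 0.757/(1−0.4552) = 1.3895 K.
Without water-vapor: g' = -0.0508, ΔT' = 0.757/(1+0.0508) = 0.7204 K.
Change = 0.7204 − 1.3895 = -0.67 K.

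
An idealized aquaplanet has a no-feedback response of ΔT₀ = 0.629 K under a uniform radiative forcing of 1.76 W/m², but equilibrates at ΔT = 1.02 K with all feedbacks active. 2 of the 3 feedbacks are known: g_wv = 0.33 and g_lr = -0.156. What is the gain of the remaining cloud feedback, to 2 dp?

Amplification A = ΔT/ΔT₀ = 1.02/0.629 = 1.622.
Total gain g = 1 − 1/A = 1 − 1/1.622 = 0.3835.
Known gains sum to 0.33 − 0.156 = 0.174.
g_cld = 0.3835 − 0.174 = 0.21.

0.21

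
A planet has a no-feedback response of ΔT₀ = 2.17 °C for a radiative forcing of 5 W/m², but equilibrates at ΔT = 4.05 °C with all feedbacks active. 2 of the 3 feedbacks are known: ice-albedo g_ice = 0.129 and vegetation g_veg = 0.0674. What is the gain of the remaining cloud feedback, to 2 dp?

Amplification A = ΔT/ΔT₀ = 4.05/2.17 = 1.866.
Total gain g = 1 − 1/A = 1 − 1/1.866 = 0.4641.
Known gains sum to 0.129 + 0.0674 = 0.1964.
g_cld = 0.4641 − 0.1964 = 0.27.

0.27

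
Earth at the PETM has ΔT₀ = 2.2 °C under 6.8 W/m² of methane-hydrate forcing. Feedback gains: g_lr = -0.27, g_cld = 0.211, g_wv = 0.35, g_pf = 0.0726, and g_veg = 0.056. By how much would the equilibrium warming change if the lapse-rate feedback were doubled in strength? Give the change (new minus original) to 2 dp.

-1.20 °C

Original: g = 0.4196, ΔT = 2.2/(1−0.4196) = 3.7905 °C.
With doubled lapse-rate: g' = 0.1496, ΔT' = 2.2/(1−0.1496) = 2.5870 °C.
Change = 2.5870 − 3.7905 = -1.20 °C.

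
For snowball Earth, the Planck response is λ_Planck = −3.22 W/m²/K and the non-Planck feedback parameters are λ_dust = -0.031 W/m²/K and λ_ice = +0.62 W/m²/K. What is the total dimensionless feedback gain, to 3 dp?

Convert to gains: g_dust = -0.031/3.22 = -0.009627; g_ice = 0.62/3.22 = 0.1925.
Total gain g = 0.182873.

0.183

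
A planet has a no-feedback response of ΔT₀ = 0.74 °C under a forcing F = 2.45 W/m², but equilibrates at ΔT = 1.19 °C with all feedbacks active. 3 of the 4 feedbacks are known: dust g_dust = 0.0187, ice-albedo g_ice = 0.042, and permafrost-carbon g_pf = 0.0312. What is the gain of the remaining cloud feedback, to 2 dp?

Amplification A = ΔT/ΔT₀ = 1.19/0.74 = 1.608.
Total gain g = 1 − 1/A = 1 − 1/1.608 = 0.3781.
Known gains sum to 0.0187 + 0.042 + 0.0312 = 0.0919.
g_cld = 0.3781 − 0.0919 = 0.29.

0.29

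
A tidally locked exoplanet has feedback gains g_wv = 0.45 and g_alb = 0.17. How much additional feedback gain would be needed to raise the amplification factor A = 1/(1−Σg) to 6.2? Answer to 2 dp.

0.22

Current total gain = 0.62.
Target gain for A = 6.2: g* = 1 − 1/6.2 = 0.8387.
Additional gain needed = 0.8387 − 0.62 = 0.22.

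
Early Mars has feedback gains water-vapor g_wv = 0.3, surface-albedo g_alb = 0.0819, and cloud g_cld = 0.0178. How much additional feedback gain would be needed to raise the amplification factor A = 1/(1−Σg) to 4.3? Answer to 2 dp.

0.37

Current total gain = 0.3997.
Target gain for A = 4.3: g* = 1 − 1/4.3 = 0.7674.
Additional gain needed = 0.7674 − 0.3997 = 0.37.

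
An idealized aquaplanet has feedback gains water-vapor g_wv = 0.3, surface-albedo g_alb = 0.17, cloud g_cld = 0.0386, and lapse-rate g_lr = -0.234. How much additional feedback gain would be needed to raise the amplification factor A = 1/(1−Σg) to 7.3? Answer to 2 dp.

Current total gain = 0.2746.
Target gain for A = 7.3: g* = 1 − 1/7.3 = 0.863.
Additional gain needed = 0.863 − 0.2746 = 0.59.

0.59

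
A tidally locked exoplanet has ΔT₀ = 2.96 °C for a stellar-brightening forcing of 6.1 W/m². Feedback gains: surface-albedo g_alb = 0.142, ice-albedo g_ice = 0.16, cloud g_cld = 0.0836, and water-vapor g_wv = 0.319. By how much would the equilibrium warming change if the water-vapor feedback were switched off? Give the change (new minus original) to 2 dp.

-5.20 °C

Original: g = 0.7046, ΔT = 2.96/(1−0.7046) = 10.0203 °C.
Without water-vapor: g' = 0.3856, ΔT' = 2.96/(1−0.3856) = 4.8177 °C.
Change = 4.8177 − 10.0203 = -5.20 °C.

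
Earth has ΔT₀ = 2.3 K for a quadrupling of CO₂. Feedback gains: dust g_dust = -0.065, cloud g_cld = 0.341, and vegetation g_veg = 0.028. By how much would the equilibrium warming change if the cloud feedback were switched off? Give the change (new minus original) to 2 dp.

-1.09 K

Original: g = 0.304, ΔT = 2.3/(1−0.304) = 3.3046 K.
Without cloud: g' = -0.037, ΔT' = 2.3/(1+0.037) = 2.2179 K.
Change = 2.2179 − 3.3046 = -1.09 K.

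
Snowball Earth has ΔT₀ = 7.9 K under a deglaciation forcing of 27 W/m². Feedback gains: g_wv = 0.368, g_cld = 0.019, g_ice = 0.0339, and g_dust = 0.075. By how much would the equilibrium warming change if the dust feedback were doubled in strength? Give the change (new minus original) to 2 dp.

Original: g = 0.4959, ΔT = 7.9/(1−0.4959) = 15.6715 K.
With doubled dust: g' = 0.5709, ΔT' = 7.9/(1−0.5709) = 18.4106 K.
Change = 18.4106 − 15.6715 = 2.74 K.

2.74 K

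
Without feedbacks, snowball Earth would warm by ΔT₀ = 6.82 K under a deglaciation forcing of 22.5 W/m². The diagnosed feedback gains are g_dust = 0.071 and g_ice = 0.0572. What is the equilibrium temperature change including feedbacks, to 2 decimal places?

7.82 K

Total gain g = 0.071 + 0.0572 = 0.1282.
Amplification A = 1/(1 − 0.1282) = 1.147.
ΔT = 6.82 × 1.147 = 7.82 K.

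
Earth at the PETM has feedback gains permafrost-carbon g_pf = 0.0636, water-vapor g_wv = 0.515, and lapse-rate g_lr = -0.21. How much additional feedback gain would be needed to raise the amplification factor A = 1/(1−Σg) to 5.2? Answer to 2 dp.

Current total gain = 0.3686.
Target gain for A = 5.2: g* = 1 − 1/5.2 = 0.8077.
Additional gain needed = 0.8077 − 0.3686 = 0.44.

0.44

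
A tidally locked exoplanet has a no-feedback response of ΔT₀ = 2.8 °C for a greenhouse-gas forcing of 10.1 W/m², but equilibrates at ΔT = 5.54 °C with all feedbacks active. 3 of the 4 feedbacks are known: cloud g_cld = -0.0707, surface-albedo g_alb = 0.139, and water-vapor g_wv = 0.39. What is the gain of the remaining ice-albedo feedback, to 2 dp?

Amplification A = ΔT/ΔT₀ = 5.54/2.8 = 1.979.
Total gain g = 1 − 1/A = 1 − 1/1.979 = 0.4947.
Known gains sum to -0.0707 + 0.139 + 0.39 = 0.4583.
g_ice = 0.4947 − 0.4583 = 0.04.

0.04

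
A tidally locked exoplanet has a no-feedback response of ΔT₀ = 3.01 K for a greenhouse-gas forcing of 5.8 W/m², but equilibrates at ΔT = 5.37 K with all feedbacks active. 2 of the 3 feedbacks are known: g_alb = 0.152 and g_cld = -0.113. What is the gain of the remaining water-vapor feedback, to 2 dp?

0.40

Amplification A = ΔT/ΔT₀ = 5.37/3.01 = 1.784.
Total gain g = 1 − 1/A = 1 − 1/1.784 = 0.4395.
Known gains sum to 0.152 − 0.113 = 0.039.
g_wv = 0.4395 − 0.039 = 0.40.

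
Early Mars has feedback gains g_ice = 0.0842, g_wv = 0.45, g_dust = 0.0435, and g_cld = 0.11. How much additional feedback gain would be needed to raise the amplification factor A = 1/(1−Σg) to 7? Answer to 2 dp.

0.17

Current total gain = 0.6877.
Target gain for A = 7: g* = 1 − 1/7 = 0.8571.
Additional gain needed = 0.8571 − 0.6877 = 0.17.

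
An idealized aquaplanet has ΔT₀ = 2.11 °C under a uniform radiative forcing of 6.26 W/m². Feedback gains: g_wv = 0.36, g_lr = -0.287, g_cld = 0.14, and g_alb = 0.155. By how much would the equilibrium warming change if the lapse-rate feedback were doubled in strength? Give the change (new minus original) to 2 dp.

-1.04 °C

Original: g = 0.368, ΔT = 2.11/(1−0.368) = 3.3386 °C.
With doubled lapse-rate: g' = 0.081, ΔT' = 2.11/(1−0.081) = 2.2960 °C.
Change = 2.2960 − 3.3386 = -1.04 °C.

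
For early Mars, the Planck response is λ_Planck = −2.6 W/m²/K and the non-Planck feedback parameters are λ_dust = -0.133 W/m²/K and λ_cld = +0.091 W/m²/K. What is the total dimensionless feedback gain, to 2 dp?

Convert to gains: g_dust = -0.133/2.6 = -0.05115; g_cld = 0.091/2.6 = 0.035.
Total gain g = -0.01615.

-0.02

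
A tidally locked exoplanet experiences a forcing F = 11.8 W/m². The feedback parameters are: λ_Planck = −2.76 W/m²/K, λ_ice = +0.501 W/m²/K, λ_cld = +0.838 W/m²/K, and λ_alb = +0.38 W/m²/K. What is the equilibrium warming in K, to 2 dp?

Net feedback parameter λ = (−2.76) + (+0.501) + (+0.838) + (+0.38) = -1.041 W/m²/K.
ΔT = −F/λ = −11.8/(-1.041) = 11.34 K.

11.34 K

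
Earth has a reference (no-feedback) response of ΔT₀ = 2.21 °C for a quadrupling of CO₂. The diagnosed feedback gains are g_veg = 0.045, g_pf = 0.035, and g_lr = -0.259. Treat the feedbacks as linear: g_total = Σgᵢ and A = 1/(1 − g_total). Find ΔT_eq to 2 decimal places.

Total gain g = 0.045 + 0.035 − 0.259 = -0.179.
Amplification A = 1/(1 + 0.179) = 0.8482.
ΔT = 2.21 × 0.8482 = 1.87 °C.

1.87 °C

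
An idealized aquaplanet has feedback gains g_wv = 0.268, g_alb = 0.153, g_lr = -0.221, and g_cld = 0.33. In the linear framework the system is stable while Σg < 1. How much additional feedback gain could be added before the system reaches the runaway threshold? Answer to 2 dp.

0.47

Current total gain = 0.268 + 0.153 − 0.221 + 0.33 = 0.53.
Margin to runaway = 1 − 0.53 = 0.47.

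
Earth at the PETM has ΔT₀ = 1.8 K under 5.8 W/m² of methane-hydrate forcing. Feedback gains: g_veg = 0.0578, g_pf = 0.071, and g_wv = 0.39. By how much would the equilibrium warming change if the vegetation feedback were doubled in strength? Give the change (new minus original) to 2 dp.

Original: g = 0.5188, ΔT = 1.8/(1−0.5188) = 3.7406 K.
With doubled vegetation: g' = 0.5766, ΔT' = 1.8/(1−0.5766) = 4.2513 K.
Change = 4.2513 − 3.7406 = 0.51 K.

0.51 K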